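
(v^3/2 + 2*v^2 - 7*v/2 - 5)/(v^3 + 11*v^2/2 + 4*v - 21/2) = (v^3 + 4*v^2 - 7*v - 10)/(2*v^3 + 11*v^2 + 8*v - 21)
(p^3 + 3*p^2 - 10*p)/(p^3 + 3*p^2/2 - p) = 2*(p^2 + 3*p - 10)/(2*p^2 + 3*p - 2)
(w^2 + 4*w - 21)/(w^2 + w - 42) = (w - 3)/(w - 6)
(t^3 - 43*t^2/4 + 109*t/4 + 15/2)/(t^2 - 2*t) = (4*t^3 - 43*t^2 + 109*t + 30)/(4*t*(t - 2))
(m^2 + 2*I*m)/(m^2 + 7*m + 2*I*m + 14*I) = m/(m + 7)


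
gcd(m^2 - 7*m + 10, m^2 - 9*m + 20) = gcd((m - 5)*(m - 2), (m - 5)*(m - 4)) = m - 5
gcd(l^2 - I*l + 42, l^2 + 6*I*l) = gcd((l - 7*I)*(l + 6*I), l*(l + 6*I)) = l + 6*I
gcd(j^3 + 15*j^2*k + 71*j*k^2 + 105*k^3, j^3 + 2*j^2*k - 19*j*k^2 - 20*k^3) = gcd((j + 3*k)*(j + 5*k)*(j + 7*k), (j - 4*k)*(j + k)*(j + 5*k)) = j + 5*k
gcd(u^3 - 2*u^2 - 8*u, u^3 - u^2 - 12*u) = u^2 - 4*u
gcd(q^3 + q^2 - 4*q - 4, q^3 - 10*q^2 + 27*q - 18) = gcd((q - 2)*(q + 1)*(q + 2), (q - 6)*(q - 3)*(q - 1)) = 1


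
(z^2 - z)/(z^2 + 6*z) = (z - 1)/(z + 6)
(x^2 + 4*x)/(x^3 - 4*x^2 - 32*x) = 1/(x - 8)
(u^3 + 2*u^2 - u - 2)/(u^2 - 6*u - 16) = (u^2 - 1)/(u - 8)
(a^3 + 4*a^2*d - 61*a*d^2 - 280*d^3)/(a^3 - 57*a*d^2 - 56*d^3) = (a + 5*d)/(a + d)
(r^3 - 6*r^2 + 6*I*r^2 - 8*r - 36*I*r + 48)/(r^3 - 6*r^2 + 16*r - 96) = (r + 2*I)/(r - 4*I)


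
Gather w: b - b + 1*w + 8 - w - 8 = 0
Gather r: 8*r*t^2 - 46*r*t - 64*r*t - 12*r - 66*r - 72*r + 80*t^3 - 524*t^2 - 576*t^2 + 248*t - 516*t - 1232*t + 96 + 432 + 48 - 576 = r*(8*t^2 - 110*t - 150) + 80*t^3 - 1100*t^2 - 1500*t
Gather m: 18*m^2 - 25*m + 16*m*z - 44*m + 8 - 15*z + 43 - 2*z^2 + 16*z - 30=18*m^2 + m*(16*z - 69) - 2*z^2 + z + 21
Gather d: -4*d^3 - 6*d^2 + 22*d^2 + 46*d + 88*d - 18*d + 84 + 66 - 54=-4*d^3 + 16*d^2 + 116*d + 96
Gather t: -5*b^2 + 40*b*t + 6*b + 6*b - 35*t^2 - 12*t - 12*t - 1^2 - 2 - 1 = -5*b^2 + 12*b - 35*t^2 + t*(40*b - 24) - 4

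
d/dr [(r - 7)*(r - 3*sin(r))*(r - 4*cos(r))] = (7 - r)*(r - 4*cos(r))*(3*cos(r) - 1) + (r - 7)*(r - 3*sin(r))*(4*sin(r) + 1) + (r - 3*sin(r))*(r - 4*cos(r))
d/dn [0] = 0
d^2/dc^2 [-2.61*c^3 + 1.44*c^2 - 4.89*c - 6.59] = 2.88 - 15.66*c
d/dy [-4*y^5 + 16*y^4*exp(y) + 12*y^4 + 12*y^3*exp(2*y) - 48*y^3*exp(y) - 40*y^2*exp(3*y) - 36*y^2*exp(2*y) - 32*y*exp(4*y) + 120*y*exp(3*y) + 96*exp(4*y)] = 16*y^4*exp(y) - 20*y^4 + 24*y^3*exp(2*y) + 16*y^3*exp(y) + 48*y^3 - 120*y^2*exp(3*y) - 36*y^2*exp(2*y) - 144*y^2*exp(y) - 128*y*exp(4*y) + 280*y*exp(3*y) - 72*y*exp(2*y) + 352*exp(4*y) + 120*exp(3*y)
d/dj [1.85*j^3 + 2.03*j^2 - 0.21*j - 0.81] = 5.55*j^2 + 4.06*j - 0.21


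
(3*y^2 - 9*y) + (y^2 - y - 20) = 4*y^2 - 10*y - 20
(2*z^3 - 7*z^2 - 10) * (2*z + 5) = 4*z^4 - 4*z^3 - 35*z^2 - 20*z - 50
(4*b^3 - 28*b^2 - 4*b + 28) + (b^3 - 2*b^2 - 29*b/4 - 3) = 5*b^3 - 30*b^2 - 45*b/4 + 25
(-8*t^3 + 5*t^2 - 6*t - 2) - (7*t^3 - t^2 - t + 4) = -15*t^3 + 6*t^2 - 5*t - 6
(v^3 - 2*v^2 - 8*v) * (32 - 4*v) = -4*v^4 + 40*v^3 - 32*v^2 - 256*v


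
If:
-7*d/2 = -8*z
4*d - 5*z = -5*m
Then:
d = 16*z/7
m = -29*z/35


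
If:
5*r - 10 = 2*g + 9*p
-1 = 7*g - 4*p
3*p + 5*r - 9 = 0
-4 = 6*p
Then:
No Solution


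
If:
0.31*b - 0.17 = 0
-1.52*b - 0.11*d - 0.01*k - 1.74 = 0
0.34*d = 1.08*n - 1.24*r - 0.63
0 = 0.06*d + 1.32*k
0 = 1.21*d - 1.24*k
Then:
No Solution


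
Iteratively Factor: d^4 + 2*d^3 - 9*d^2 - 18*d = (d + 3)*(d^3 - d^2 - 6*d) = d*(d + 3)*(d^2 - d - 6) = d*(d - 3)*(d + 3)*(d + 2)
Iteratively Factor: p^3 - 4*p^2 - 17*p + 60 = (p - 3)*(p^2 - p - 20) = (p - 3)*(p + 4)*(p - 5)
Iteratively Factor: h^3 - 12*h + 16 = (h + 4)*(h^2 - 4*h + 4) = (h - 2)*(h + 4)*(h - 2)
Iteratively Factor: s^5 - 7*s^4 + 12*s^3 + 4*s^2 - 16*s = (s - 2)*(s^4 - 5*s^3 + 2*s^2 + 8*s) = (s - 2)^2*(s^3 - 3*s^2 - 4*s) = (s - 2)^2*(s + 1)*(s^2 - 4*s) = (s - 4)*(s - 2)^2*(s + 1)*(s)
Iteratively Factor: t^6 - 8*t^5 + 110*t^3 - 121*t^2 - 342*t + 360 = (t - 1)*(t^5 - 7*t^4 - 7*t^3 + 103*t^2 - 18*t - 360) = (t - 1)*(t + 2)*(t^4 - 9*t^3 + 11*t^2 + 81*t - 180) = (t - 1)*(t + 2)*(t + 3)*(t^3 - 12*t^2 + 47*t - 60) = (t - 5)*(t - 1)*(t + 2)*(t + 3)*(t^2 - 7*t + 12) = (t - 5)*(t - 3)*(t - 1)*(t + 2)*(t + 3)*(t - 4)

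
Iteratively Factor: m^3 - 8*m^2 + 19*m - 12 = (m - 4)*(m^2 - 4*m + 3) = (m - 4)*(m - 3)*(m - 1)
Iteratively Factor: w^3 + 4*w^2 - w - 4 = (w - 1)*(w^2 + 5*w + 4) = (w - 1)*(w + 4)*(w + 1)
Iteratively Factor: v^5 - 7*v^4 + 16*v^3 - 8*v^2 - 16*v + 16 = (v - 2)*(v^4 - 5*v^3 + 6*v^2 + 4*v - 8) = (v - 2)^2*(v^3 - 3*v^2 + 4) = (v - 2)^3*(v^2 - v - 2) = (v - 2)^4*(v + 1)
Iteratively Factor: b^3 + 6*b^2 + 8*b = (b)*(b^2 + 6*b + 8) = b*(b + 4)*(b + 2)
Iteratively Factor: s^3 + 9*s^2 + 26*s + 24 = (s + 3)*(s^2 + 6*s + 8) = (s + 3)*(s + 4)*(s + 2)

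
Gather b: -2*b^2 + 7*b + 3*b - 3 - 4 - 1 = -2*b^2 + 10*b - 8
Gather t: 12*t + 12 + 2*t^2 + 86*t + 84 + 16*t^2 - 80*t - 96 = 18*t^2 + 18*t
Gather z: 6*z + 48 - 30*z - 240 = -24*z - 192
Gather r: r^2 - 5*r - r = r^2 - 6*r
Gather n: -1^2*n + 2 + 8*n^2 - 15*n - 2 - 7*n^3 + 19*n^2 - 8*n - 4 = -7*n^3 + 27*n^2 - 24*n - 4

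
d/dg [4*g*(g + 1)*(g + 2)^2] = 16*g^3 + 60*g^2 + 64*g + 16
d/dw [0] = 0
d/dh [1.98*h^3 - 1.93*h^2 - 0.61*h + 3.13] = 5.94*h^2 - 3.86*h - 0.61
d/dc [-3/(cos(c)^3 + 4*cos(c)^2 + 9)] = -3*(3*cos(c) + 8)*sin(c)*cos(c)/(cos(c)^3 + 4*cos(c)^2 + 9)^2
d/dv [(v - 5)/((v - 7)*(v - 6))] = (-v^2 + 10*v - 23)/(v^4 - 26*v^3 + 253*v^2 - 1092*v + 1764)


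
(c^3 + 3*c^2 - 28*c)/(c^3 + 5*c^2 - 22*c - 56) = c/(c + 2)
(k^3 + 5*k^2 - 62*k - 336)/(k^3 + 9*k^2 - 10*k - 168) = (k - 8)/(k - 4)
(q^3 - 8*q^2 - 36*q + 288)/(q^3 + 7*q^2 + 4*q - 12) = (q^2 - 14*q + 48)/(q^2 + q - 2)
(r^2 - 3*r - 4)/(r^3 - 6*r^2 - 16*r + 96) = (r + 1)/(r^2 - 2*r - 24)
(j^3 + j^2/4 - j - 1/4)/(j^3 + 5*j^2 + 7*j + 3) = (4*j^2 - 3*j - 1)/(4*(j^2 + 4*j + 3))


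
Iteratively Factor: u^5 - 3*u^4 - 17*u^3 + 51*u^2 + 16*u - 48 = (u + 1)*(u^4 - 4*u^3 - 13*u^2 + 64*u - 48) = (u + 1)*(u + 4)*(u^3 - 8*u^2 + 19*u - 12) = (u - 3)*(u + 1)*(u + 4)*(u^2 - 5*u + 4) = (u - 4)*(u - 3)*(u + 1)*(u + 4)*(u - 1)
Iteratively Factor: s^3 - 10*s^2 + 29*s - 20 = (s - 4)*(s^2 - 6*s + 5) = (s - 5)*(s - 4)*(s - 1)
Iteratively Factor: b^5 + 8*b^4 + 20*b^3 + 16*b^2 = (b + 2)*(b^4 + 6*b^3 + 8*b^2) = b*(b + 2)*(b^3 + 6*b^2 + 8*b) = b*(b + 2)^2*(b^2 + 4*b) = b^2*(b + 2)^2*(b + 4)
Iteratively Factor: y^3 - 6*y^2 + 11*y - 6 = (y - 1)*(y^2 - 5*y + 6) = (y - 2)*(y - 1)*(y - 3)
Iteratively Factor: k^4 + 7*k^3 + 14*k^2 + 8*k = (k + 2)*(k^3 + 5*k^2 + 4*k) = (k + 2)*(k + 4)*(k^2 + k) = (k + 1)*(k + 2)*(k + 4)*(k)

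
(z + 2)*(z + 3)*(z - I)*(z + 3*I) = z^4 + 5*z^3 + 2*I*z^3 + 9*z^2 + 10*I*z^2 + 15*z + 12*I*z + 18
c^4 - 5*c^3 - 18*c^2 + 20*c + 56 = (c - 7)*(c - 2)*(c + 2)^2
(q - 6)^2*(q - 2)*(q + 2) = q^4 - 12*q^3 + 32*q^2 + 48*q - 144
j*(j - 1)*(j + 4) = j^3 + 3*j^2 - 4*j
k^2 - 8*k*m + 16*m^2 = (k - 4*m)^2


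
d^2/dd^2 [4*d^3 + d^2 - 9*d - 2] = 24*d + 2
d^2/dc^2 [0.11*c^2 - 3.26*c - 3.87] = 0.220000000000000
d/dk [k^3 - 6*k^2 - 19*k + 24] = 3*k^2 - 12*k - 19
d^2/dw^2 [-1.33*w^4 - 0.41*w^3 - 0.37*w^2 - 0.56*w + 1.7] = -15.96*w^2 - 2.46*w - 0.74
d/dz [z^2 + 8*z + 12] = 2*z + 8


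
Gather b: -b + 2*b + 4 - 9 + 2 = b - 3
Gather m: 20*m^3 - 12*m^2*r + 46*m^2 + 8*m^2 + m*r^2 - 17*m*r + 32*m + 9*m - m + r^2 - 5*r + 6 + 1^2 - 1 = 20*m^3 + m^2*(54 - 12*r) + m*(r^2 - 17*r + 40) + r^2 - 5*r + 6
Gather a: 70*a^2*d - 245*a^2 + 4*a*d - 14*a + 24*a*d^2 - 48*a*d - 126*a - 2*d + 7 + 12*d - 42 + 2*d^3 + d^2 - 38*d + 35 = a^2*(70*d - 245) + a*(24*d^2 - 44*d - 140) + 2*d^3 + d^2 - 28*d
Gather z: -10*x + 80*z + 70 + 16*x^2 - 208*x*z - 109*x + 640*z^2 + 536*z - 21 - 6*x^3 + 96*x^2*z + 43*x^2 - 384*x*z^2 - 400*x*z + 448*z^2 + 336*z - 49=-6*x^3 + 59*x^2 - 119*x + z^2*(1088 - 384*x) + z*(96*x^2 - 608*x + 952)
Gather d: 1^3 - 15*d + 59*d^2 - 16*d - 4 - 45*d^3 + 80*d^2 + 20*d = -45*d^3 + 139*d^2 - 11*d - 3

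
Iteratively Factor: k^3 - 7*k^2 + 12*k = (k - 4)*(k^2 - 3*k) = (k - 4)*(k - 3)*(k)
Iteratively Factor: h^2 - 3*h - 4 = (h + 1)*(h - 4)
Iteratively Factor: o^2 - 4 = (o + 2)*(o - 2)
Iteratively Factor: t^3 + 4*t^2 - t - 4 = (t - 1)*(t^2 + 5*t + 4) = (t - 1)*(t + 4)*(t + 1)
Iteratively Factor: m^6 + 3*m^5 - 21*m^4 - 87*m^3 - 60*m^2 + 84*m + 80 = (m + 2)*(m^5 + m^4 - 23*m^3 - 41*m^2 + 22*m + 40) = (m + 2)^2*(m^4 - m^3 - 21*m^2 + m + 20) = (m + 2)^2*(m + 4)*(m^3 - 5*m^2 - m + 5) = (m - 5)*(m + 2)^2*(m + 4)*(m^2 - 1) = (m - 5)*(m + 1)*(m + 2)^2*(m + 4)*(m - 1)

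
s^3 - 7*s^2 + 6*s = s*(s - 6)*(s - 1)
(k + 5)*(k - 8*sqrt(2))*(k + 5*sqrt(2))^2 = k^4 + 2*sqrt(2)*k^3 + 5*k^3 - 110*k^2 + 10*sqrt(2)*k^2 - 400*sqrt(2)*k - 550*k - 2000*sqrt(2)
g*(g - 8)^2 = g^3 - 16*g^2 + 64*g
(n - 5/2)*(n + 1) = n^2 - 3*n/2 - 5/2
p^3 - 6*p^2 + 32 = (p - 4)^2*(p + 2)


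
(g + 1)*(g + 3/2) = g^2 + 5*g/2 + 3/2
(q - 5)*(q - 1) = q^2 - 6*q + 5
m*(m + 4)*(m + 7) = m^3 + 11*m^2 + 28*m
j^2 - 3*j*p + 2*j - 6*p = (j + 2)*(j - 3*p)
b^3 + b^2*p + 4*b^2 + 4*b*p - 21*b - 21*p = (b - 3)*(b + 7)*(b + p)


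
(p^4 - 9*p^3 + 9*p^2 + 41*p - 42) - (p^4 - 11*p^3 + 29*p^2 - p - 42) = 2*p^3 - 20*p^2 + 42*p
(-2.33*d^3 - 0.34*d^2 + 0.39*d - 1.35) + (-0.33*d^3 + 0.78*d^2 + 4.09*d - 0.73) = -2.66*d^3 + 0.44*d^2 + 4.48*d - 2.08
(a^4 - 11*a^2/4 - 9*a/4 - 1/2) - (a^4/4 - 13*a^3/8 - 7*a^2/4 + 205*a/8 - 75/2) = 3*a^4/4 + 13*a^3/8 - a^2 - 223*a/8 + 37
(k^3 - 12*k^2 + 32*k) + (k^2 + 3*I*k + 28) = k^3 - 11*k^2 + 32*k + 3*I*k + 28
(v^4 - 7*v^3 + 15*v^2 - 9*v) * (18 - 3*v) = -3*v^5 + 39*v^4 - 171*v^3 + 297*v^2 - 162*v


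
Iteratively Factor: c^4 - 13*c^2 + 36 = (c + 2)*(c^3 - 2*c^2 - 9*c + 18) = (c - 3)*(c + 2)*(c^2 + c - 6) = (c - 3)*(c - 2)*(c + 2)*(c + 3)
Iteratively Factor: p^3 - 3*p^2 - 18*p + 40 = (p - 5)*(p^2 + 2*p - 8) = (p - 5)*(p + 4)*(p - 2)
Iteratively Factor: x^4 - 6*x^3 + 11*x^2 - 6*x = (x - 2)*(x^3 - 4*x^2 + 3*x) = (x - 2)*(x - 1)*(x^2 - 3*x) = x*(x - 2)*(x - 1)*(x - 3)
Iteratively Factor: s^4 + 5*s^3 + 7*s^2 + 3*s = (s + 3)*(s^3 + 2*s^2 + s) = s*(s + 3)*(s^2 + 2*s + 1) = s*(s + 1)*(s + 3)*(s + 1)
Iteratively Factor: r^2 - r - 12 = (r + 3)*(r - 4)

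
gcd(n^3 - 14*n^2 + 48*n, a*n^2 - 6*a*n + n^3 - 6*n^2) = n^2 - 6*n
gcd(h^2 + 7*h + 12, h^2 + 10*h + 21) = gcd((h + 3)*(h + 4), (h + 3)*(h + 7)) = h + 3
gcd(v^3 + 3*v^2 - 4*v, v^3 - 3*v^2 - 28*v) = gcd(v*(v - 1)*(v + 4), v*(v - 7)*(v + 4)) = v^2 + 4*v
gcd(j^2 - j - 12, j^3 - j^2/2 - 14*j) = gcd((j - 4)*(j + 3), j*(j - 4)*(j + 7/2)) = j - 4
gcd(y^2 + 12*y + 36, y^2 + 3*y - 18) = y + 6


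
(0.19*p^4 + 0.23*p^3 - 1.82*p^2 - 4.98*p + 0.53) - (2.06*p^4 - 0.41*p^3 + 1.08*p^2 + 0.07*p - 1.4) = -1.87*p^4 + 0.64*p^3 - 2.9*p^2 - 5.05*p + 1.93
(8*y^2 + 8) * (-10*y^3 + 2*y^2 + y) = -80*y^5 + 16*y^4 - 72*y^3 + 16*y^2 + 8*y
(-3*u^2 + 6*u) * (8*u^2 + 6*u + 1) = -24*u^4 + 30*u^3 + 33*u^2 + 6*u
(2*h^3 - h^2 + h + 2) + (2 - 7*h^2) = 2*h^3 - 8*h^2 + h + 4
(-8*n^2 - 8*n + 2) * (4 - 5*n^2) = 40*n^4 + 40*n^3 - 42*n^2 - 32*n + 8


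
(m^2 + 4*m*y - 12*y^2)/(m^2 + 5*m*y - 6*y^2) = (-m + 2*y)/(-m + y)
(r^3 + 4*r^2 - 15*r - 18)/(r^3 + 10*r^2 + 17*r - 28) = (r^3 + 4*r^2 - 15*r - 18)/(r^3 + 10*r^2 + 17*r - 28)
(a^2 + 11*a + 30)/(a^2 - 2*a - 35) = (a + 6)/(a - 7)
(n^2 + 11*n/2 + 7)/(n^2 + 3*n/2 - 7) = (n + 2)/(n - 2)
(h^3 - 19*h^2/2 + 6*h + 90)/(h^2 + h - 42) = (h^2 - 7*h/2 - 15)/(h + 7)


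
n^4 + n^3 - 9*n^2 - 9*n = n*(n - 3)*(n + 1)*(n + 3)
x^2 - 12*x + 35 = (x - 7)*(x - 5)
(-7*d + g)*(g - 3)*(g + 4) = -7*d*g^2 - 7*d*g + 84*d + g^3 + g^2 - 12*g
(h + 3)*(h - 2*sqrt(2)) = h^2 - 2*sqrt(2)*h + 3*h - 6*sqrt(2)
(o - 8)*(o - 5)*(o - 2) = o^3 - 15*o^2 + 66*o - 80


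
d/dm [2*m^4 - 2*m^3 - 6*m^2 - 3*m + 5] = 8*m^3 - 6*m^2 - 12*m - 3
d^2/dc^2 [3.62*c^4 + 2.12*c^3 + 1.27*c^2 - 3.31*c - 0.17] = 43.44*c^2 + 12.72*c + 2.54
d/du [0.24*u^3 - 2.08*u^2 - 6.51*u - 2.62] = 0.72*u^2 - 4.16*u - 6.51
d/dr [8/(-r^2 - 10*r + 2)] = 16*(r + 5)/(r^2 + 10*r - 2)^2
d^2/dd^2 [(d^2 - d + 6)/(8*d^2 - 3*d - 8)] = 4*(-20*d^3 + 672*d^2 - 312*d + 263)/(512*d^6 - 576*d^5 - 1320*d^4 + 1125*d^3 + 1320*d^2 - 576*d - 512)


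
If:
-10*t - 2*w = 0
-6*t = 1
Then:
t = -1/6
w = 5/6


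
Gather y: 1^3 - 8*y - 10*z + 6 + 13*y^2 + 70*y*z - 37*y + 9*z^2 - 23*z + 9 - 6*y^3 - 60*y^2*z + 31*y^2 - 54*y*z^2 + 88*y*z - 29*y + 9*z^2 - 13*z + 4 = -6*y^3 + y^2*(44 - 60*z) + y*(-54*z^2 + 158*z - 74) + 18*z^2 - 46*z + 20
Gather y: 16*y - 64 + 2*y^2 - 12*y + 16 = 2*y^2 + 4*y - 48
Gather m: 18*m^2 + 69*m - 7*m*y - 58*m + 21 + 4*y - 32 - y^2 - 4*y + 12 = 18*m^2 + m*(11 - 7*y) - y^2 + 1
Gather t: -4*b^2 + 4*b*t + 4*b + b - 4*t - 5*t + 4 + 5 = -4*b^2 + 5*b + t*(4*b - 9) + 9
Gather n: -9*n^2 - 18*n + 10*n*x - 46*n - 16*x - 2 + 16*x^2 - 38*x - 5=-9*n^2 + n*(10*x - 64) + 16*x^2 - 54*x - 7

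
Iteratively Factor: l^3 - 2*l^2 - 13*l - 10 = (l - 5)*(l^2 + 3*l + 2) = (l - 5)*(l + 2)*(l + 1)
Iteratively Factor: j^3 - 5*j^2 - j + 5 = (j + 1)*(j^2 - 6*j + 5) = (j - 1)*(j + 1)*(j - 5)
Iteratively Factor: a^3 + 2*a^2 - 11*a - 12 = (a + 1)*(a^2 + a - 12) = (a - 3)*(a + 1)*(a + 4)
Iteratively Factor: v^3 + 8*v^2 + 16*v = (v + 4)*(v^2 + 4*v) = v*(v + 4)*(v + 4)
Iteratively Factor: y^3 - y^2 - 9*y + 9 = (y - 1)*(y^2 - 9) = (y - 3)*(y - 1)*(y + 3)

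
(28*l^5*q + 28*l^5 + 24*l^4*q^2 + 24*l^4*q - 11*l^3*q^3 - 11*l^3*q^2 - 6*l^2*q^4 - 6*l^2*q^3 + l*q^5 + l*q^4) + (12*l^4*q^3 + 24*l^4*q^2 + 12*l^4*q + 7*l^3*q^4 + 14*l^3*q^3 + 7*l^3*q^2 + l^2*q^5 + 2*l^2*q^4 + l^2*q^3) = 28*l^5*q + 28*l^5 + 12*l^4*q^3 + 48*l^4*q^2 + 36*l^4*q + 7*l^3*q^4 + 3*l^3*q^3 - 4*l^3*q^2 + l^2*q^5 - 4*l^2*q^4 - 5*l^2*q^3 + l*q^5 + l*q^4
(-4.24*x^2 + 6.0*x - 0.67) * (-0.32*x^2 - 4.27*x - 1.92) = 1.3568*x^4 + 16.1848*x^3 - 17.2648*x^2 - 8.6591*x + 1.2864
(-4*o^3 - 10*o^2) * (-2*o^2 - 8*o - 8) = 8*o^5 + 52*o^4 + 112*o^3 + 80*o^2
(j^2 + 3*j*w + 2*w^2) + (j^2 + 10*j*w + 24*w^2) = 2*j^2 + 13*j*w + 26*w^2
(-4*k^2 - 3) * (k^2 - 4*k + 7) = -4*k^4 + 16*k^3 - 31*k^2 + 12*k - 21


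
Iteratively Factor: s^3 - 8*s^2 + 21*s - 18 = (s - 3)*(s^2 - 5*s + 6) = (s - 3)^2*(s - 2)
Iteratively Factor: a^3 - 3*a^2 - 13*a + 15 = (a - 1)*(a^2 - 2*a - 15) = (a - 5)*(a - 1)*(a + 3)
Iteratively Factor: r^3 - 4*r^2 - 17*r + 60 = (r - 5)*(r^2 + r - 12) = (r - 5)*(r - 3)*(r + 4)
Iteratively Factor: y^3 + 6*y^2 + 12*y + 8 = (y + 2)*(y^2 + 4*y + 4) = (y + 2)^2*(y + 2)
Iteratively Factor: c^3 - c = (c - 1)*(c^2 + c) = c*(c - 1)*(c + 1)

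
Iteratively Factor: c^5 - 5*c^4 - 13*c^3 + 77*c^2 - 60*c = (c)*(c^4 - 5*c^3 - 13*c^2 + 77*c - 60) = c*(c - 1)*(c^3 - 4*c^2 - 17*c + 60) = c*(c - 3)*(c - 1)*(c^2 - c - 20) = c*(c - 5)*(c - 3)*(c - 1)*(c + 4)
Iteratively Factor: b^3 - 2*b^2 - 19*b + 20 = (b - 1)*(b^2 - b - 20) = (b - 1)*(b + 4)*(b - 5)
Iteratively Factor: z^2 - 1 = (z - 1)*(z + 1)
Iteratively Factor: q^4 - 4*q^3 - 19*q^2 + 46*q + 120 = (q + 2)*(q^3 - 6*q^2 - 7*q + 60) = (q - 5)*(q + 2)*(q^2 - q - 12) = (q - 5)*(q - 4)*(q + 2)*(q + 3)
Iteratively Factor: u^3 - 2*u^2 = (u)*(u^2 - 2*u) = u*(u - 2)*(u)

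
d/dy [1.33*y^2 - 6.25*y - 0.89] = 2.66*y - 6.25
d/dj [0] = 0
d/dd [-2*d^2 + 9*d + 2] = 9 - 4*d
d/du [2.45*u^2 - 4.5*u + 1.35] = 4.9*u - 4.5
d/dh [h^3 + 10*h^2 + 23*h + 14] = 3*h^2 + 20*h + 23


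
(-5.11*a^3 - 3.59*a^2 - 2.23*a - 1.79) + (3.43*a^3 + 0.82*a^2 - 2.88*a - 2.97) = -1.68*a^3 - 2.77*a^2 - 5.11*a - 4.76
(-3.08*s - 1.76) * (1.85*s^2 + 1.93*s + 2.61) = -5.698*s^3 - 9.2004*s^2 - 11.4356*s - 4.5936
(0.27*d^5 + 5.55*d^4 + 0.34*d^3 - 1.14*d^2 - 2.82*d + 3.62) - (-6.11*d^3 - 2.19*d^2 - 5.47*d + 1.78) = 0.27*d^5 + 5.55*d^4 + 6.45*d^3 + 1.05*d^2 + 2.65*d + 1.84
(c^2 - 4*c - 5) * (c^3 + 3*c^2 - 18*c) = c^5 - c^4 - 35*c^3 + 57*c^2 + 90*c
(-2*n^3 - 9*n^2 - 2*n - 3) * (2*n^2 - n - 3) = -4*n^5 - 16*n^4 + 11*n^3 + 23*n^2 + 9*n + 9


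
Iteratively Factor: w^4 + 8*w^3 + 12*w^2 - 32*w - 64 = (w + 4)*(w^3 + 4*w^2 - 4*w - 16) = (w + 4)^2*(w^2 - 4) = (w - 2)*(w + 4)^2*(w + 2)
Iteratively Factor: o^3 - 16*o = (o + 4)*(o^2 - 4*o) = (o - 4)*(o + 4)*(o)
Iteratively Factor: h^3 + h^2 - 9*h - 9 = (h + 1)*(h^2 - 9) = (h + 1)*(h + 3)*(h - 3)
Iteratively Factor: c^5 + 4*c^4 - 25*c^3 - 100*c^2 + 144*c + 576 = (c - 4)*(c^4 + 8*c^3 + 7*c^2 - 72*c - 144) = (c - 4)*(c - 3)*(c^3 + 11*c^2 + 40*c + 48) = (c - 4)*(c - 3)*(c + 4)*(c^2 + 7*c + 12) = (c - 4)*(c - 3)*(c + 3)*(c + 4)*(c + 4)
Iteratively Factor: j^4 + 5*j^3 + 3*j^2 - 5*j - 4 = (j + 1)*(j^3 + 4*j^2 - j - 4) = (j - 1)*(j + 1)*(j^2 + 5*j + 4) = (j - 1)*(j + 1)*(j + 4)*(j + 1)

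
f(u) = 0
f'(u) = 0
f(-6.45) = 0.00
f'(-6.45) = 0.00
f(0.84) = 0.00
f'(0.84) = 0.00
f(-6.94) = 0.00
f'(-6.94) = 0.00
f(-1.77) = 0.00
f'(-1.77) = 0.00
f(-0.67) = 0.00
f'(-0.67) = 0.00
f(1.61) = 0.00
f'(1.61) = 0.00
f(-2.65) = 0.00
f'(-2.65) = 0.00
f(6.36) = 0.00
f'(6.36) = 0.00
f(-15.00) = 0.00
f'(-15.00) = 0.00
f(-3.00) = 0.00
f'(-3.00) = 0.00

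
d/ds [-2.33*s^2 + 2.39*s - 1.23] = 2.39 - 4.66*s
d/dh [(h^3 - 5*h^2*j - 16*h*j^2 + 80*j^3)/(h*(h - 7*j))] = (h^4 - 14*h^3*j + 51*h^2*j^2 - 160*h*j^3 + 560*j^4)/(h^2*(h^2 - 14*h*j + 49*j^2))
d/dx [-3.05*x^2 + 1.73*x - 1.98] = 1.73 - 6.1*x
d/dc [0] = 0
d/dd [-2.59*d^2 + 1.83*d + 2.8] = 1.83 - 5.18*d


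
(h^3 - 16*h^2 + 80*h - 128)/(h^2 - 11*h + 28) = (h^2 - 12*h + 32)/(h - 7)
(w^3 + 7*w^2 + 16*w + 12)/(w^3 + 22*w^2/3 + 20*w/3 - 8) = 3*(w^2 + 5*w + 6)/(3*w^2 + 16*w - 12)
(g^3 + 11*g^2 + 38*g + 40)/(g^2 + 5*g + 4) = (g^2 + 7*g + 10)/(g + 1)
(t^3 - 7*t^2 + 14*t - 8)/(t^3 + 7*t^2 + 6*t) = (t^3 - 7*t^2 + 14*t - 8)/(t*(t^2 + 7*t + 6))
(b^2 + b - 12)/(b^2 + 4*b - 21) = (b + 4)/(b + 7)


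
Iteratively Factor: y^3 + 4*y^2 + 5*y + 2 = (y + 2)*(y^2 + 2*y + 1) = (y + 1)*(y + 2)*(y + 1)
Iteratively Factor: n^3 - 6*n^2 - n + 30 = (n - 5)*(n^2 - n - 6) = (n - 5)*(n + 2)*(n - 3)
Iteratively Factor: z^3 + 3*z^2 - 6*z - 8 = (z + 4)*(z^2 - z - 2) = (z - 2)*(z + 4)*(z + 1)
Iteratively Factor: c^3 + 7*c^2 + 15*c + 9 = (c + 3)*(c^2 + 4*c + 3) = (c + 1)*(c + 3)*(c + 3)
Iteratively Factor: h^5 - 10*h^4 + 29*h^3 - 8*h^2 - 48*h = (h - 4)*(h^4 - 6*h^3 + 5*h^2 + 12*h) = (h - 4)*(h - 3)*(h^3 - 3*h^2 - 4*h) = (h - 4)*(h - 3)*(h + 1)*(h^2 - 4*h) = (h - 4)^2*(h - 3)*(h + 1)*(h)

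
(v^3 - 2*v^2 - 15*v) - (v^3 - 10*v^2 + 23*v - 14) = 8*v^2 - 38*v + 14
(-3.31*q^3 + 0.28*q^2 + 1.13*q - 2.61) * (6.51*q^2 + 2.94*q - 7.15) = -21.5481*q^5 - 7.9086*q^4 + 31.846*q^3 - 15.6709*q^2 - 15.7529*q + 18.6615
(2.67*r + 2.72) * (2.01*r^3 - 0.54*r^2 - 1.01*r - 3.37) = 5.3667*r^4 + 4.0254*r^3 - 4.1655*r^2 - 11.7451*r - 9.1664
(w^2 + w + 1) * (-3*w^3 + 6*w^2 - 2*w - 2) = -3*w^5 + 3*w^4 + w^3 + 2*w^2 - 4*w - 2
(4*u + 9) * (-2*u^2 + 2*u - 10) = -8*u^3 - 10*u^2 - 22*u - 90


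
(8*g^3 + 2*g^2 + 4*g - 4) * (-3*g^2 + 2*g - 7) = -24*g^5 + 10*g^4 - 64*g^3 + 6*g^2 - 36*g + 28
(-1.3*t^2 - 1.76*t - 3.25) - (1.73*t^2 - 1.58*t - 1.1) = -3.03*t^2 - 0.18*t - 2.15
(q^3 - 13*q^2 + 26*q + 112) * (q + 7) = q^4 - 6*q^3 - 65*q^2 + 294*q + 784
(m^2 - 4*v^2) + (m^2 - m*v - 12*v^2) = 2*m^2 - m*v - 16*v^2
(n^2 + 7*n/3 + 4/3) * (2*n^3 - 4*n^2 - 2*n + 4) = 2*n^5 + 2*n^4/3 - 26*n^3/3 - 6*n^2 + 20*n/3 + 16/3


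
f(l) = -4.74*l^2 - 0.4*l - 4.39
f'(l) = -9.48*l - 0.4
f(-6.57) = -206.36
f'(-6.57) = 61.88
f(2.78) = -42.13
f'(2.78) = -26.75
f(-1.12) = -9.89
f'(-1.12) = 10.22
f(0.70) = -6.99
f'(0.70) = -7.04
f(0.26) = -4.81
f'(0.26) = -2.86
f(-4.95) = -118.55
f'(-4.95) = 46.53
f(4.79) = -115.06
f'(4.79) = -45.81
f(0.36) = -5.15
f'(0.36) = -3.81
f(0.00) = -4.39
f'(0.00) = -0.40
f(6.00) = -177.43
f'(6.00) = -57.28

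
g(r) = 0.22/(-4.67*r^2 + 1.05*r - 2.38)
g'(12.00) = 0.00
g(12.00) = -0.00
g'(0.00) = -0.04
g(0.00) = -0.09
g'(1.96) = 0.01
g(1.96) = -0.01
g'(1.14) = 0.04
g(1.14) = -0.03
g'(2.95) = 0.00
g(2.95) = -0.01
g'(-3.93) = -0.00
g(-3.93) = -0.00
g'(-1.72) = -0.01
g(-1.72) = -0.01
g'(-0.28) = -0.09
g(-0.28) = -0.07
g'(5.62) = 0.00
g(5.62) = -0.00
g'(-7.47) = -0.00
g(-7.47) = -0.00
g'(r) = 0.22*(9.34*r - 1.05)/(-4.67*r^2 + 1.05*r - 2.38)^2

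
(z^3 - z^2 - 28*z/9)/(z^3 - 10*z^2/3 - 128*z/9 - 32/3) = z*(3*z - 7)/(3*z^2 - 14*z - 24)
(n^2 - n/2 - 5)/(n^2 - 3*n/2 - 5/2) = (n + 2)/(n + 1)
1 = 1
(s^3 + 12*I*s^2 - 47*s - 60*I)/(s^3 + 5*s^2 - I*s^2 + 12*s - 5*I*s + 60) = (s^2 + 9*I*s - 20)/(s^2 + s*(5 - 4*I) - 20*I)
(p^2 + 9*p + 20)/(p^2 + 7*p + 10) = (p + 4)/(p + 2)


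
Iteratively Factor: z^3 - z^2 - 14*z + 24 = (z + 4)*(z^2 - 5*z + 6) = (z - 3)*(z + 4)*(z - 2)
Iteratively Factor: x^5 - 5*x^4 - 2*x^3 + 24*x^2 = (x - 3)*(x^4 - 2*x^3 - 8*x^2) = (x - 4)*(x - 3)*(x^3 + 2*x^2) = (x - 4)*(x - 3)*(x + 2)*(x^2) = x*(x - 4)*(x - 3)*(x + 2)*(x)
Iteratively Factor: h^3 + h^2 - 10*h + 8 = (h - 1)*(h^2 + 2*h - 8) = (h - 1)*(h + 4)*(h - 2)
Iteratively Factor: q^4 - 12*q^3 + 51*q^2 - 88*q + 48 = (q - 3)*(q^3 - 9*q^2 + 24*q - 16) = (q - 4)*(q - 3)*(q^2 - 5*q + 4) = (q - 4)*(q - 3)*(q - 1)*(q - 4)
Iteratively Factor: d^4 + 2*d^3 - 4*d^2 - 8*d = (d + 2)*(d^3 - 4*d) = (d - 2)*(d + 2)*(d^2 + 2*d) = (d - 2)*(d + 2)^2*(d)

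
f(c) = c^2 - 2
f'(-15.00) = -30.00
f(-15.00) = 223.00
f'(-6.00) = -12.00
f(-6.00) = 34.00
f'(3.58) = 7.16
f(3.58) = 10.82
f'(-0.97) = -1.94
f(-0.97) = -1.06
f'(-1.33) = -2.66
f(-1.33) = -0.23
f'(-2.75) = -5.50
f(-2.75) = 5.56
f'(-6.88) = -13.76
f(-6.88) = 45.33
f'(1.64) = 3.28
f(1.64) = 0.69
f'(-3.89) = -7.78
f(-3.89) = 13.13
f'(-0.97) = -1.94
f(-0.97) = -1.06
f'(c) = 2*c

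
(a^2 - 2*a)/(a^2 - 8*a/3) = 3*(a - 2)/(3*a - 8)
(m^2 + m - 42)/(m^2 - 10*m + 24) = (m + 7)/(m - 4)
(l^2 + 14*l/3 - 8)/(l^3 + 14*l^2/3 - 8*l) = 1/l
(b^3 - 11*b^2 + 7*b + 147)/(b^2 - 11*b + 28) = (b^2 - 4*b - 21)/(b - 4)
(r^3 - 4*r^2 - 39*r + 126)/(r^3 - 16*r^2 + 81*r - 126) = (r + 6)/(r - 6)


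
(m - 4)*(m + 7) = m^2 + 3*m - 28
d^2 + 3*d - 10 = (d - 2)*(d + 5)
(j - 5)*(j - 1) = j^2 - 6*j + 5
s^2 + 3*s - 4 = (s - 1)*(s + 4)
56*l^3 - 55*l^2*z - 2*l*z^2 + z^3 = (-8*l + z)*(-l + z)*(7*l + z)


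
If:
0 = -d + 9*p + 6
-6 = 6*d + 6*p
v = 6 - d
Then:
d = -3/10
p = -7/10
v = 63/10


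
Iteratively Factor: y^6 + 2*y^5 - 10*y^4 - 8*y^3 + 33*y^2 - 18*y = (y - 1)*(y^5 + 3*y^4 - 7*y^3 - 15*y^2 + 18*y) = (y - 2)*(y - 1)*(y^4 + 5*y^3 + 3*y^2 - 9*y) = y*(y - 2)*(y - 1)*(y^3 + 5*y^2 + 3*y - 9) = y*(y - 2)*(y - 1)*(y + 3)*(y^2 + 2*y - 3) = y*(y - 2)*(y - 1)*(y + 3)^2*(y - 1)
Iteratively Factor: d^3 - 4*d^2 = (d)*(d^2 - 4*d) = d*(d - 4)*(d)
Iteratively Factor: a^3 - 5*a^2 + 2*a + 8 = (a - 4)*(a^2 - a - 2) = (a - 4)*(a - 2)*(a + 1)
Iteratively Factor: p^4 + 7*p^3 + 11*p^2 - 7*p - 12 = (p + 3)*(p^3 + 4*p^2 - p - 4) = (p + 1)*(p + 3)*(p^2 + 3*p - 4) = (p + 1)*(p + 3)*(p + 4)*(p - 1)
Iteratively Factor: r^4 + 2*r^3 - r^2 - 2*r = (r + 1)*(r^3 + r^2 - 2*r) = (r - 1)*(r + 1)*(r^2 + 2*r) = (r - 1)*(r + 1)*(r + 2)*(r)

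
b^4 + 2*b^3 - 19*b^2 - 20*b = b*(b - 4)*(b + 1)*(b + 5)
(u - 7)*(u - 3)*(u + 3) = u^3 - 7*u^2 - 9*u + 63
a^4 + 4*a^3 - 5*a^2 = a^2*(a - 1)*(a + 5)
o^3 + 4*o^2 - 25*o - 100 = (o - 5)*(o + 4)*(o + 5)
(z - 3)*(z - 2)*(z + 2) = z^3 - 3*z^2 - 4*z + 12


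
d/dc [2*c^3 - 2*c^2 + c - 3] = 6*c^2 - 4*c + 1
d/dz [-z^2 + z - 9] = 1 - 2*z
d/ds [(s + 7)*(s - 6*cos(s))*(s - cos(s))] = (s + 7)*(s - 6*cos(s))*(sin(s) + 1) + (s + 7)*(s - cos(s))*(6*sin(s) + 1) + (s - 6*cos(s))*(s - cos(s))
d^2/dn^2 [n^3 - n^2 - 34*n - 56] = 6*n - 2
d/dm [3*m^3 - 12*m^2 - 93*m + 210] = 9*m^2 - 24*m - 93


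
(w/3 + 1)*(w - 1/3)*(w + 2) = w^3/3 + 14*w^2/9 + 13*w/9 - 2/3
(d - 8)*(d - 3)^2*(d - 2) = d^4 - 16*d^3 + 85*d^2 - 186*d + 144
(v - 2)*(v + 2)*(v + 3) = v^3 + 3*v^2 - 4*v - 12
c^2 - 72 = (c - 6*sqrt(2))*(c + 6*sqrt(2))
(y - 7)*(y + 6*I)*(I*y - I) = I*y^3 - 6*y^2 - 8*I*y^2 + 48*y + 7*I*y - 42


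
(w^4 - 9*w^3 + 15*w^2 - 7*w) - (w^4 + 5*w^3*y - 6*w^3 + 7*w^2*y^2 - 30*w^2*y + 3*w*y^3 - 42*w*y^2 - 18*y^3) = -5*w^3*y - 3*w^3 - 7*w^2*y^2 + 30*w^2*y + 15*w^2 - 3*w*y^3 + 42*w*y^2 - 7*w + 18*y^3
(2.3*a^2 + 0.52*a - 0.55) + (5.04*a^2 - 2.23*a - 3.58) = 7.34*a^2 - 1.71*a - 4.13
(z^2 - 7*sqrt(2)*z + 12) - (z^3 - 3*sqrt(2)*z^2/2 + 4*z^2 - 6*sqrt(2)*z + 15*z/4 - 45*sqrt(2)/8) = -z^3 - 3*z^2 + 3*sqrt(2)*z^2/2 - 15*z/4 - sqrt(2)*z + 45*sqrt(2)/8 + 12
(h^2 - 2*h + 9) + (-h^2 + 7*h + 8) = 5*h + 17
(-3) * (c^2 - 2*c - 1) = -3*c^2 + 6*c + 3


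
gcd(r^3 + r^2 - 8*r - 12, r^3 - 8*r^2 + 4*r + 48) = r + 2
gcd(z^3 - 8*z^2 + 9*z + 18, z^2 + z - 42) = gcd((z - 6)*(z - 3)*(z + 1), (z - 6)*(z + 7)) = z - 6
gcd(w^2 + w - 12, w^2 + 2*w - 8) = w + 4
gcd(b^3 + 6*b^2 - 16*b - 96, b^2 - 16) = b^2 - 16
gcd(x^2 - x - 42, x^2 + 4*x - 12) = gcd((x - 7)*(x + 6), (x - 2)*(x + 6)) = x + 6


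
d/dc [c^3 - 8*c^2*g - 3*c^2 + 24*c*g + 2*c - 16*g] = 3*c^2 - 16*c*g - 6*c + 24*g + 2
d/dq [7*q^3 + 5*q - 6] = 21*q^2 + 5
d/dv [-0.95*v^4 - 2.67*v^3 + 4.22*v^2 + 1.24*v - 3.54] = -3.8*v^3 - 8.01*v^2 + 8.44*v + 1.24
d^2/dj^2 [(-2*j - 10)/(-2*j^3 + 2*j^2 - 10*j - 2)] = 2*((j + 5)*(3*j^2 - 2*j + 5)^2 + (-3*j^2 + 2*j - (j + 5)*(3*j - 1) - 5)*(j^3 - j^2 + 5*j + 1))/(j^3 - j^2 + 5*j + 1)^3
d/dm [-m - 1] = -1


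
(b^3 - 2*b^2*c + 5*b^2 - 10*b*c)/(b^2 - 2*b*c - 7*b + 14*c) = b*(b + 5)/(b - 7)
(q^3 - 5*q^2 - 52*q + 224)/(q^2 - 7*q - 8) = (q^2 + 3*q - 28)/(q + 1)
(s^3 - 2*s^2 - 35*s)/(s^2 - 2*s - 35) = s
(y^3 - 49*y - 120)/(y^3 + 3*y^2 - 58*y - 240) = (y + 3)/(y + 6)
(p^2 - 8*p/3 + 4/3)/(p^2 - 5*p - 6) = (-3*p^2 + 8*p - 4)/(3*(-p^2 + 5*p + 6))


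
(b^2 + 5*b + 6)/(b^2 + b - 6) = (b + 2)/(b - 2)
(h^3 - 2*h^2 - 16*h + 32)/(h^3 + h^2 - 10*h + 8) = (h - 4)/(h - 1)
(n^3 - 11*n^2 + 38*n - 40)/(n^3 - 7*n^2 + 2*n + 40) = (n - 2)/(n + 2)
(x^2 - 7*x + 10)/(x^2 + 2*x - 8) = (x - 5)/(x + 4)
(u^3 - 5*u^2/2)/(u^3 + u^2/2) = (2*u - 5)/(2*u + 1)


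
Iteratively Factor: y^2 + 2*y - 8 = (y - 2)*(y + 4)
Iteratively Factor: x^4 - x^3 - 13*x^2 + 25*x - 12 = (x - 3)*(x^3 + 2*x^2 - 7*x + 4) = (x - 3)*(x + 4)*(x^2 - 2*x + 1) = (x - 3)*(x - 1)*(x + 4)*(x - 1)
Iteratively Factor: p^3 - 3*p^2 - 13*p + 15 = (p - 5)*(p^2 + 2*p - 3) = (p - 5)*(p + 3)*(p - 1)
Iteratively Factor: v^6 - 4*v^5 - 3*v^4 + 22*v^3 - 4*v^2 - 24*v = (v - 2)*(v^5 - 2*v^4 - 7*v^3 + 8*v^2 + 12*v) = (v - 2)*(v + 1)*(v^4 - 3*v^3 - 4*v^2 + 12*v) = (v - 3)*(v - 2)*(v + 1)*(v^3 - 4*v) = (v - 3)*(v - 2)^2*(v + 1)*(v^2 + 2*v) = v*(v - 3)*(v - 2)^2*(v + 1)*(v + 2)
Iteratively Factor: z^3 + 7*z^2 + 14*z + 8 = (z + 1)*(z^2 + 6*z + 8) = (z + 1)*(z + 4)*(z + 2)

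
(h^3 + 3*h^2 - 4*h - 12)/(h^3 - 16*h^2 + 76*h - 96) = (h^2 + 5*h + 6)/(h^2 - 14*h + 48)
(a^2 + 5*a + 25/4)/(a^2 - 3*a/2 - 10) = (a + 5/2)/(a - 4)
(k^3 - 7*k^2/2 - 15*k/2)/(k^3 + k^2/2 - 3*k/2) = (k - 5)/(k - 1)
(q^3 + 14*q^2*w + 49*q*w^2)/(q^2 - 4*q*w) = (q^2 + 14*q*w + 49*w^2)/(q - 4*w)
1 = 1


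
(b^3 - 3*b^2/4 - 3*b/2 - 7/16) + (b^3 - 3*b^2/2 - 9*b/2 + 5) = 2*b^3 - 9*b^2/4 - 6*b + 73/16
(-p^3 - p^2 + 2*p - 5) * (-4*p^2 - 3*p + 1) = 4*p^5 + 7*p^4 - 6*p^3 + 13*p^2 + 17*p - 5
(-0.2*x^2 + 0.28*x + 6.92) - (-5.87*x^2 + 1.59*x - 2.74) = 5.67*x^2 - 1.31*x + 9.66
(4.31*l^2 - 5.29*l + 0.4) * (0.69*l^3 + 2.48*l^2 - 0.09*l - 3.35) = 2.9739*l^5 + 7.0387*l^4 - 13.2311*l^3 - 12.9704*l^2 + 17.6855*l - 1.34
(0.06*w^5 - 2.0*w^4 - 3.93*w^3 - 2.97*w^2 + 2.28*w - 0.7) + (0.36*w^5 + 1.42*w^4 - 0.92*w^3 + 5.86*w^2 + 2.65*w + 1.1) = 0.42*w^5 - 0.58*w^4 - 4.85*w^3 + 2.89*w^2 + 4.93*w + 0.4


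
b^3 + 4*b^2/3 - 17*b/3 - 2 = (b - 2)*(b + 1/3)*(b + 3)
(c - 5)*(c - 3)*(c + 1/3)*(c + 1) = c^4 - 20*c^3/3 + 14*c^2/3 + 52*c/3 + 5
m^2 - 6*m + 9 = (m - 3)^2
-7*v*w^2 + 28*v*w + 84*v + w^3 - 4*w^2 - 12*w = (-7*v + w)*(w - 6)*(w + 2)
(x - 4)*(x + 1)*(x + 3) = x^3 - 13*x - 12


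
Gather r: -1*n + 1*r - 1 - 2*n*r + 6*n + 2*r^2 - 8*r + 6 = 5*n + 2*r^2 + r*(-2*n - 7) + 5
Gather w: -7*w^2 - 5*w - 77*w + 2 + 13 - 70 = -7*w^2 - 82*w - 55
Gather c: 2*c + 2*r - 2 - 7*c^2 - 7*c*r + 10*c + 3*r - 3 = -7*c^2 + c*(12 - 7*r) + 5*r - 5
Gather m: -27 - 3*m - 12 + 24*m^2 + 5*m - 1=24*m^2 + 2*m - 40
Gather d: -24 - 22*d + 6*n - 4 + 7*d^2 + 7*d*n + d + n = 7*d^2 + d*(7*n - 21) + 7*n - 28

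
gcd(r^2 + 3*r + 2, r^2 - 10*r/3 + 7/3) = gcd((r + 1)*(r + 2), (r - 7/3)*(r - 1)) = 1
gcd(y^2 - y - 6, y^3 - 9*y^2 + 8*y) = 1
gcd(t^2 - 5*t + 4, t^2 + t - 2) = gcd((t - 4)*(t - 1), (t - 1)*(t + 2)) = t - 1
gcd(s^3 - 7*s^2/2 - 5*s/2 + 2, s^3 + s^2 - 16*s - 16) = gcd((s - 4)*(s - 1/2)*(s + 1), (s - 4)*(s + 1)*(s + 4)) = s^2 - 3*s - 4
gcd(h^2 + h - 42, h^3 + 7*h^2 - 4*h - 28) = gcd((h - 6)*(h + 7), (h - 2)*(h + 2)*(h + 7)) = h + 7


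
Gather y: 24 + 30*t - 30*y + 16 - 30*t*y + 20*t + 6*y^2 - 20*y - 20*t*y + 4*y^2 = 50*t + 10*y^2 + y*(-50*t - 50) + 40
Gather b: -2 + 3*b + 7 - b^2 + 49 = -b^2 + 3*b + 54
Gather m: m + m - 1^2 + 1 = 2*m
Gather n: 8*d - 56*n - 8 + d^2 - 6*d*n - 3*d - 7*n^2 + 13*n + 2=d^2 + 5*d - 7*n^2 + n*(-6*d - 43) - 6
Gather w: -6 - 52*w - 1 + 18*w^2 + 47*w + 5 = 18*w^2 - 5*w - 2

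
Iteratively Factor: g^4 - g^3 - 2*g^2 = (g + 1)*(g^3 - 2*g^2) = g*(g + 1)*(g^2 - 2*g) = g*(g - 2)*(g + 1)*(g)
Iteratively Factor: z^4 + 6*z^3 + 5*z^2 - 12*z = (z + 4)*(z^3 + 2*z^2 - 3*z) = (z - 1)*(z + 4)*(z^2 + 3*z) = z*(z - 1)*(z + 4)*(z + 3)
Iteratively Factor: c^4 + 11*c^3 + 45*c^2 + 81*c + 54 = (c + 3)*(c^3 + 8*c^2 + 21*c + 18) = (c + 3)^2*(c^2 + 5*c + 6) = (c + 2)*(c + 3)^2*(c + 3)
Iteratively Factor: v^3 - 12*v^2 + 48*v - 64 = (v - 4)*(v^2 - 8*v + 16) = (v - 4)^2*(v - 4)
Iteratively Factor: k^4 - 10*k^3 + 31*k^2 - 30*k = (k - 3)*(k^3 - 7*k^2 + 10*k) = (k - 5)*(k - 3)*(k^2 - 2*k) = k*(k - 5)*(k - 3)*(k - 2)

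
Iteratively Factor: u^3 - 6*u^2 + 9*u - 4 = (u - 1)*(u^2 - 5*u + 4) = (u - 1)^2*(u - 4)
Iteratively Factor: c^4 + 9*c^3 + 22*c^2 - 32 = (c - 1)*(c^3 + 10*c^2 + 32*c + 32) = (c - 1)*(c + 4)*(c^2 + 6*c + 8) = (c - 1)*(c + 2)*(c + 4)*(c + 4)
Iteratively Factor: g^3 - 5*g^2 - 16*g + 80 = (g - 4)*(g^2 - g - 20) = (g - 5)*(g - 4)*(g + 4)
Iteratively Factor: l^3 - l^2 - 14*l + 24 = (l - 3)*(l^2 + 2*l - 8) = (l - 3)*(l + 4)*(l - 2)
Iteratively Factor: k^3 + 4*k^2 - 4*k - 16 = (k + 2)*(k^2 + 2*k - 8) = (k - 2)*(k + 2)*(k + 4)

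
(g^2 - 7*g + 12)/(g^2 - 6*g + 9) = (g - 4)/(g - 3)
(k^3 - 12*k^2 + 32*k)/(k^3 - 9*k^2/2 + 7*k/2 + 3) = 2*k*(k^2 - 12*k + 32)/(2*k^3 - 9*k^2 + 7*k + 6)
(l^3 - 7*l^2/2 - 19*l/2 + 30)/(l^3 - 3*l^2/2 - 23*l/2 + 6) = (2*l - 5)/(2*l - 1)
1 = 1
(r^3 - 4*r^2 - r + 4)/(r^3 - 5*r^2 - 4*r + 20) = (r^3 - 4*r^2 - r + 4)/(r^3 - 5*r^2 - 4*r + 20)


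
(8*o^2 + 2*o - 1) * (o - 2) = 8*o^3 - 14*o^2 - 5*o + 2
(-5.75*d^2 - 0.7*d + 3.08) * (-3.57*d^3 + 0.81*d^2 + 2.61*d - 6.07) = 20.5275*d^5 - 2.1585*d^4 - 26.5701*d^3 + 35.5703*d^2 + 12.2878*d - 18.6956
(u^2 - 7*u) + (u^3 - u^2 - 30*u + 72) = u^3 - 37*u + 72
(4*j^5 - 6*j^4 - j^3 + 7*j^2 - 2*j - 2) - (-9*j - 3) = 4*j^5 - 6*j^4 - j^3 + 7*j^2 + 7*j + 1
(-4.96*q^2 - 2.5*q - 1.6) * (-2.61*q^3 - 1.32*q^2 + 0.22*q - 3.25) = 12.9456*q^5 + 13.0722*q^4 + 6.3848*q^3 + 17.682*q^2 + 7.773*q + 5.2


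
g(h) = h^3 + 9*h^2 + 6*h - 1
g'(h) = 3*h^2 + 18*h + 6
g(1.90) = 49.75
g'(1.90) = 51.03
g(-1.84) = 12.20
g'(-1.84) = -16.96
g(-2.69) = 28.52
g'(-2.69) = -20.71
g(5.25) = 423.27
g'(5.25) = 183.19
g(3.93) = 222.28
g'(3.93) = 123.07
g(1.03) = 15.82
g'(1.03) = 27.72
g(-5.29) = 71.08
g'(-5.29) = -5.27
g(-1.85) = 12.37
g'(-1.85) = -17.03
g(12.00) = 3095.00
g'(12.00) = 654.00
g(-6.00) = 71.00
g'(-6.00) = 6.00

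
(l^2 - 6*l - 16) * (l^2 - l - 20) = l^4 - 7*l^3 - 30*l^2 + 136*l + 320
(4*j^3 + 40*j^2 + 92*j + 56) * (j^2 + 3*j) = 4*j^5 + 52*j^4 + 212*j^3 + 332*j^2 + 168*j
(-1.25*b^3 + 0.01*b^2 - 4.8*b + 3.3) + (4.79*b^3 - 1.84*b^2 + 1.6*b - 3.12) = 3.54*b^3 - 1.83*b^2 - 3.2*b + 0.18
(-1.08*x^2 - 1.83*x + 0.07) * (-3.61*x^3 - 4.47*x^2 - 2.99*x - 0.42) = 3.8988*x^5 + 11.4339*x^4 + 11.1566*x^3 + 5.6124*x^2 + 0.5593*x - 0.0294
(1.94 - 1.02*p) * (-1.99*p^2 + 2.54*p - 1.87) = 2.0298*p^3 - 6.4514*p^2 + 6.835*p - 3.6278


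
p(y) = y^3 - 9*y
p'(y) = 3*y^2 - 9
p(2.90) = -1.71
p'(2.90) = 16.23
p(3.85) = 22.42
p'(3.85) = 35.47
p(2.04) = -9.87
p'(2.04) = 3.48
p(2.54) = -6.47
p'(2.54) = 10.35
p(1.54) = -10.21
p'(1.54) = -1.89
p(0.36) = -3.19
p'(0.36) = -8.61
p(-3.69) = -17.03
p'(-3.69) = 31.85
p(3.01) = 0.18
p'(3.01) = 18.18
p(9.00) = 648.00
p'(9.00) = 234.00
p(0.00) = 0.00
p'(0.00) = -9.00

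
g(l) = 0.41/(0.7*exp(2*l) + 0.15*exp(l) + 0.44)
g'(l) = 0.41*(-1.4*exp(2*l) - 0.15*exp(l))/(0.7*exp(2*l) + 0.15*exp(l) + 0.44)^2 = (-0.574*exp(l) - 0.0615)*exp(l)/(0.7*exp(2*l) + 0.15*exp(l) + 0.44)^2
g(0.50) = 0.16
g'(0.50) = -0.25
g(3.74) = 0.00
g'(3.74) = -0.00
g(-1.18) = 0.74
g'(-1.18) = -0.24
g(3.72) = 0.00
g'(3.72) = -0.00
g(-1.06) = 0.71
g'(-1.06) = -0.27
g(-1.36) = 0.78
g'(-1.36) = -0.19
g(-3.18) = 0.92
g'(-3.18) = -0.02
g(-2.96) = 0.91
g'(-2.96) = -0.02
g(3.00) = 0.00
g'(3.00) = 0.00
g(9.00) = 0.00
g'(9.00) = 0.00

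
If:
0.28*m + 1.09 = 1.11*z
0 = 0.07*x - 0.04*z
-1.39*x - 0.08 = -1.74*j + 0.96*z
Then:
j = 1.00821018062397*z + 0.0459770114942529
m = 3.96428571428571*z - 3.89285714285714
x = 0.571428571428571*z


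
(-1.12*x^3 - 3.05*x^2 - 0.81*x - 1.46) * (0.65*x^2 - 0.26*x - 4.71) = -0.728*x^5 - 1.6913*x^4 + 5.5417*x^3 + 13.6271*x^2 + 4.1947*x + 6.8766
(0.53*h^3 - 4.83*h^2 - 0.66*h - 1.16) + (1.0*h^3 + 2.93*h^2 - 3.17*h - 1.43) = 1.53*h^3 - 1.9*h^2 - 3.83*h - 2.59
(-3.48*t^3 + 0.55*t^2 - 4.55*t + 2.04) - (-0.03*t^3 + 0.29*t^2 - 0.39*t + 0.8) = -3.45*t^3 + 0.26*t^2 - 4.16*t + 1.24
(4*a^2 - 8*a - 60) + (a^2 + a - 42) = 5*a^2 - 7*a - 102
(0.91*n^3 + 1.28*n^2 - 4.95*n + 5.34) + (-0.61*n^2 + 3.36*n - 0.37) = 0.91*n^3 + 0.67*n^2 - 1.59*n + 4.97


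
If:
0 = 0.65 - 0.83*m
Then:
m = 0.78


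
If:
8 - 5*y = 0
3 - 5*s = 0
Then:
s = 3/5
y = 8/5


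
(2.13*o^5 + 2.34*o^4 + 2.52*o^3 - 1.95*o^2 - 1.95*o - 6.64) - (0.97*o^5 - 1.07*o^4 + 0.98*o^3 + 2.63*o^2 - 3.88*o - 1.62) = 1.16*o^5 + 3.41*o^4 + 1.54*o^3 - 4.58*o^2 + 1.93*o - 5.02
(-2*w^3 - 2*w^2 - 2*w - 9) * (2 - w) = 2*w^4 - 2*w^3 - 2*w^2 + 5*w - 18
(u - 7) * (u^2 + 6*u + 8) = u^3 - u^2 - 34*u - 56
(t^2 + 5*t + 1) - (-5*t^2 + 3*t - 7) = 6*t^2 + 2*t + 8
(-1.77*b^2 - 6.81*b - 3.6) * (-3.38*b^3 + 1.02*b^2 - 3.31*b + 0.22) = 5.9826*b^5 + 21.2124*b^4 + 11.0805*b^3 + 18.4797*b^2 + 10.4178*b - 0.792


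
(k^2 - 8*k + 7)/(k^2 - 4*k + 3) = (k - 7)/(k - 3)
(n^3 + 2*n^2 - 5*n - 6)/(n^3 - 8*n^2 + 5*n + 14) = (n + 3)/(n - 7)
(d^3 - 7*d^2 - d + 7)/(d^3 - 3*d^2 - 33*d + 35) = (d + 1)/(d + 5)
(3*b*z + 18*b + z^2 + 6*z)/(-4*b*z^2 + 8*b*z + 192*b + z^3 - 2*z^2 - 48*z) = (3*b + z)/(-4*b*z + 32*b + z^2 - 8*z)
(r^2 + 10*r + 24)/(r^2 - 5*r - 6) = (r^2 + 10*r + 24)/(r^2 - 5*r - 6)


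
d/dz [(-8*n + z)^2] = -16*n + 2*z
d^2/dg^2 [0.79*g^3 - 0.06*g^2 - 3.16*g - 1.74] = 4.74*g - 0.12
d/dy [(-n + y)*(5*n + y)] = 4*n + 2*y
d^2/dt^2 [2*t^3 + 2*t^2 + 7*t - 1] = 12*t + 4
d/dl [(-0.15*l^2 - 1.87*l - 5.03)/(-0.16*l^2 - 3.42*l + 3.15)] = (0.2138*l^2 - 2.5546*l - 23.0931)/(0.0256*l^4 + 1.0944*l^3 + 10.6884*l^2 - 21.546*l + 9.9225)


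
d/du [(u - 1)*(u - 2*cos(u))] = u + (u - 1)*(2*sin(u) + 1) - 2*cos(u)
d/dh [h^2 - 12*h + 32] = 2*h - 12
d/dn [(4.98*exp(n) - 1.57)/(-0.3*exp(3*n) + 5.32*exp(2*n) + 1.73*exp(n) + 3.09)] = (2.988*exp(3*n) - 27.9066*exp(2*n) + 16.7048*exp(n) + 18.1043)*exp(n)/(0.09*exp(6*n) - 3.192*exp(5*n) + 27.2644*exp(4*n) + 16.5532*exp(3*n) + 35.8705*exp(2*n) + 10.6914*exp(n) + 9.5481)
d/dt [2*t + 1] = 2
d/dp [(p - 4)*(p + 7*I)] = 2*p - 4 + 7*I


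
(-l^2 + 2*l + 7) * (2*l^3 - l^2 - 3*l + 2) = -2*l^5 + 5*l^4 + 15*l^3 - 15*l^2 - 17*l + 14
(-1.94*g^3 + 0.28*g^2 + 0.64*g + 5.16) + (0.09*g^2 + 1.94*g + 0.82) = -1.94*g^3 + 0.37*g^2 + 2.58*g + 5.98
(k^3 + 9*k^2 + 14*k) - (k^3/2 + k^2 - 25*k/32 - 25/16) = k^3/2 + 8*k^2 + 473*k/32 + 25/16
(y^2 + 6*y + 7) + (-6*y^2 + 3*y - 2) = -5*y^2 + 9*y + 5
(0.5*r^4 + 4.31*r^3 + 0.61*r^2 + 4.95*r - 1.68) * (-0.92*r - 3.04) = -0.46*r^5 - 5.4852*r^4 - 13.6636*r^3 - 6.4084*r^2 - 13.5024*r + 5.1072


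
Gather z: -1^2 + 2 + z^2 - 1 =z^2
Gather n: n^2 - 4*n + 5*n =n^2 + n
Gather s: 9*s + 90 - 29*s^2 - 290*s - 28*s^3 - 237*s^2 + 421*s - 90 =-28*s^3 - 266*s^2 + 140*s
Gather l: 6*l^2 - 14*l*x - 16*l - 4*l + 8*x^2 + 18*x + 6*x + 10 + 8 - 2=6*l^2 + l*(-14*x - 20) + 8*x^2 + 24*x + 16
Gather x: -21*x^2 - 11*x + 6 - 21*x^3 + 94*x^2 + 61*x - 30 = -21*x^3 + 73*x^2 + 50*x - 24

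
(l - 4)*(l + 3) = l^2 - l - 12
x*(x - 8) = x^2 - 8*x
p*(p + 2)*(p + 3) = p^3 + 5*p^2 + 6*p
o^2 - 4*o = o*(o - 4)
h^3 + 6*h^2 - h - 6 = (h - 1)*(h + 1)*(h + 6)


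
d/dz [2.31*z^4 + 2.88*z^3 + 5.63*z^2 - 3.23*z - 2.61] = 9.24*z^3 + 8.64*z^2 + 11.26*z - 3.23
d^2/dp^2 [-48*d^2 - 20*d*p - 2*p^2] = -4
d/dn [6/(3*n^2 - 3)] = -4*n/(n^2 - 1)^2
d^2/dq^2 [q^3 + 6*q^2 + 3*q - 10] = 6*q + 12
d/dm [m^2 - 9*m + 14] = 2*m - 9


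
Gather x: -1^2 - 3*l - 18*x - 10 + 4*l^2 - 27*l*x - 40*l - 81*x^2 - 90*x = 4*l^2 - 43*l - 81*x^2 + x*(-27*l - 108) - 11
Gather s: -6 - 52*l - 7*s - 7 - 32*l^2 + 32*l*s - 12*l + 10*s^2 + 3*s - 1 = -32*l^2 - 64*l + 10*s^2 + s*(32*l - 4) - 14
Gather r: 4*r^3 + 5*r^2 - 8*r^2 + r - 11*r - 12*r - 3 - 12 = 4*r^3 - 3*r^2 - 22*r - 15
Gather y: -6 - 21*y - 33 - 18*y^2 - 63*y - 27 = -18*y^2 - 84*y - 66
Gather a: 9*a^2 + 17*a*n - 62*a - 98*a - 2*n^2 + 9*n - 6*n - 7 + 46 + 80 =9*a^2 + a*(17*n - 160) - 2*n^2 + 3*n + 119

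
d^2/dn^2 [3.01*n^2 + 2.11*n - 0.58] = 6.02000000000000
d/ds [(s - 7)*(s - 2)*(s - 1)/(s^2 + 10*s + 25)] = (s^3 + 15*s^2 - 123*s + 143)/(s^3 + 15*s^2 + 75*s + 125)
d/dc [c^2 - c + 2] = 2*c - 1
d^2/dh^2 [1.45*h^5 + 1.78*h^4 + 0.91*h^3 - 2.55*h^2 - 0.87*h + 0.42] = 29.0*h^3 + 21.36*h^2 + 5.46*h - 5.1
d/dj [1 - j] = -1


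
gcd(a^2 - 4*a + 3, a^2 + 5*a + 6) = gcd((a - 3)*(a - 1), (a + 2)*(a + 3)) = 1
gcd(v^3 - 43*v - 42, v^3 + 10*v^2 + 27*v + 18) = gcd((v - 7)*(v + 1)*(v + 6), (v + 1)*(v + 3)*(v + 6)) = v^2 + 7*v + 6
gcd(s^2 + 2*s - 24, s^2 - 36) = s + 6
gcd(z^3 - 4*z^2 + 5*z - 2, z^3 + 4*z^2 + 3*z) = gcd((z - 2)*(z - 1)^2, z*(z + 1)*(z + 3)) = 1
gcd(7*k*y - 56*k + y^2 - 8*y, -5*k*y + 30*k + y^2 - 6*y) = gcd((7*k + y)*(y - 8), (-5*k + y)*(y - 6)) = 1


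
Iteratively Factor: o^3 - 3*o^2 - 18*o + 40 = (o - 2)*(o^2 - o - 20) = (o - 2)*(o + 4)*(o - 5)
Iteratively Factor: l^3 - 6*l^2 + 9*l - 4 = (l - 1)*(l^2 - 5*l + 4) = (l - 4)*(l - 1)*(l - 1)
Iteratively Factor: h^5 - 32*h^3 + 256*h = (h - 4)*(h^4 + 4*h^3 - 16*h^2 - 64*h) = (h - 4)*(h + 4)*(h^3 - 16*h) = (h - 4)*(h + 4)^2*(h^2 - 4*h) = (h - 4)^2*(h + 4)^2*(h)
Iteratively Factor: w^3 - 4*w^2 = (w)*(w^2 - 4*w) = w*(w - 4)*(w)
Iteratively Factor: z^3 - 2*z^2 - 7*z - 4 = (z + 1)*(z^2 - 3*z - 4) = (z - 4)*(z + 1)*(z + 1)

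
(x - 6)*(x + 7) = x^2 + x - 42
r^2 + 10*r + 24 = (r + 4)*(r + 6)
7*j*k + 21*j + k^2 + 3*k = (7*j + k)*(k + 3)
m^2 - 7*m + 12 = (m - 4)*(m - 3)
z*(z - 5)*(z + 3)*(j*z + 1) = j*z^4 - 2*j*z^3 - 15*j*z^2 + z^3 - 2*z^2 - 15*z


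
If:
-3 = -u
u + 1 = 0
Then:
No Solution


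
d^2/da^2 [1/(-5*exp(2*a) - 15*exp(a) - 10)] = (-2*(2*exp(a) + 3)^2*exp(a) + (4*exp(a) + 3)*(exp(2*a) + 3*exp(a) + 2))*exp(a)/(5*(exp(2*a) + 3*exp(a) + 2)^3)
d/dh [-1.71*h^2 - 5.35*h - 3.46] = -3.42*h - 5.35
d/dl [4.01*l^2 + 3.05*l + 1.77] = 8.02*l + 3.05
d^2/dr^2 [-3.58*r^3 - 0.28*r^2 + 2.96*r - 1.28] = -21.48*r - 0.56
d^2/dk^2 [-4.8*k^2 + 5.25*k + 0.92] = -9.60000000000000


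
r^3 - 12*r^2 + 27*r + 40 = (r - 8)*(r - 5)*(r + 1)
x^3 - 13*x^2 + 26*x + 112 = (x - 8)*(x - 7)*(x + 2)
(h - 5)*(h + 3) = h^2 - 2*h - 15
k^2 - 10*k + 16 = (k - 8)*(k - 2)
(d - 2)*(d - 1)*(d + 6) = d^3 + 3*d^2 - 16*d + 12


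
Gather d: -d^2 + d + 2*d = -d^2 + 3*d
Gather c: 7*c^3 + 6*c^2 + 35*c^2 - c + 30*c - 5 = 7*c^3 + 41*c^2 + 29*c - 5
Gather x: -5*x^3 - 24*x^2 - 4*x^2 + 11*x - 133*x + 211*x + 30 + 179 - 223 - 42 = -5*x^3 - 28*x^2 + 89*x - 56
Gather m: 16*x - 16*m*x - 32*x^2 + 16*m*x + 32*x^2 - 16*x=0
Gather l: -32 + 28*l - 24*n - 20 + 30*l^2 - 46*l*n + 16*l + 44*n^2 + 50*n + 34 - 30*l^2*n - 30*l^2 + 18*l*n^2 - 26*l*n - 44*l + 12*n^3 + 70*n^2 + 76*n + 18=-30*l^2*n + l*(18*n^2 - 72*n) + 12*n^3 + 114*n^2 + 102*n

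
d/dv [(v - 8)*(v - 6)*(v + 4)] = 3*v^2 - 20*v - 8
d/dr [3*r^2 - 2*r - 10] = 6*r - 2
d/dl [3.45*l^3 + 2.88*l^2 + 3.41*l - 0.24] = 10.35*l^2 + 5.76*l + 3.41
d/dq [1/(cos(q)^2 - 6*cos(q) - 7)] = 2*(cos(q) - 3)*sin(q)/(sin(q)^2 + 6*cos(q) + 6)^2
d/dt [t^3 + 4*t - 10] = 3*t^2 + 4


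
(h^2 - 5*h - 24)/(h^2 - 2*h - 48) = (h + 3)/(h + 6)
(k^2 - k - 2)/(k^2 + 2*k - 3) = (k^2 - k - 2)/(k^2 + 2*k - 3)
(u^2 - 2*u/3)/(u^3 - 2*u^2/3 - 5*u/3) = (2 - 3*u)/(-3*u^2 + 2*u + 5)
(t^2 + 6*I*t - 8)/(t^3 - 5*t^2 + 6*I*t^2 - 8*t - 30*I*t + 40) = 1/(t - 5)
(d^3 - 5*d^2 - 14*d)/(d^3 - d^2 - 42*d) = (d + 2)/(d + 6)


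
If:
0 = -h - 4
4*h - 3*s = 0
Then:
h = -4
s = -16/3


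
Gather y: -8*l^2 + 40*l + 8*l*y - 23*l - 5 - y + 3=-8*l^2 + 17*l + y*(8*l - 1) - 2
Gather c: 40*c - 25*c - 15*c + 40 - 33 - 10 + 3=0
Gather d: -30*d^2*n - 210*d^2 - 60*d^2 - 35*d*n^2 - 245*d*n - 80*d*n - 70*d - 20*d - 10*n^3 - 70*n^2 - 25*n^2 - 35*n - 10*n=d^2*(-30*n - 270) + d*(-35*n^2 - 325*n - 90) - 10*n^3 - 95*n^2 - 45*n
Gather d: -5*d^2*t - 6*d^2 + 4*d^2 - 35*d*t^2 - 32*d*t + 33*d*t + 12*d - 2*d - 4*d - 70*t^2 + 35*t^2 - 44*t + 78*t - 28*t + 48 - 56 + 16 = d^2*(-5*t - 2) + d*(-35*t^2 + t + 6) - 35*t^2 + 6*t + 8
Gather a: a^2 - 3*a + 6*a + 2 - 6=a^2 + 3*a - 4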